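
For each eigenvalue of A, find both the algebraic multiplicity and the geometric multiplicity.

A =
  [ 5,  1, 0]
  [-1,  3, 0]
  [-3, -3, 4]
λ = 4: alg = 3, geom = 2

Step 1 — factor the characteristic polynomial to read off the algebraic multiplicities:
  χ_A(x) = (x - 4)^3

Step 2 — compute geometric multiplicities via the rank-nullity identity g(λ) = n − rank(A − λI):
  rank(A − (4)·I) = 1, so dim ker(A − (4)·I) = n − 1 = 2

Summary:
  λ = 4: algebraic multiplicity = 3, geometric multiplicity = 2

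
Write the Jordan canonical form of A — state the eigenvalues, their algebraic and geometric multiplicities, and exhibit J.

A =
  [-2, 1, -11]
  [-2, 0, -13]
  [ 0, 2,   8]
J_3(2)

The characteristic polynomial is
  det(x·I − A) = x^3 - 6*x^2 + 12*x - 8 = (x - 2)^3

Eigenvalues and multiplicities (the geometric multiplicity of λ is n − rank(A − λI), which equals the number of Jordan blocks for λ):
  λ = 2: algebraic multiplicity = 3, geometric multiplicity = 1

Determining the block sizes for each eigenvalue:
  λ = 2: one block (gm = 1), so the single block has size am = 3 → block sizes [3]

Assembling the blocks gives a Jordan form
J =
  [2, 1, 0]
  [0, 2, 1]
  [0, 0, 2]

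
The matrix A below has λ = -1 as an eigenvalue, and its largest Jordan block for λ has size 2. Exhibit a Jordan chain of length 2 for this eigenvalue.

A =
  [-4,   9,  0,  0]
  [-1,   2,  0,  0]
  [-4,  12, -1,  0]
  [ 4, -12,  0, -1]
A Jordan chain for λ = -1 of length 2:
v_1 = (-3, -1, -4, 4)ᵀ
v_2 = (1, 0, 0, 0)ᵀ

Let N = A − (-1)·I. We want v_2 with N^2 v_2 = 0 but N^1 v_2 ≠ 0; then v_{j-1} := N · v_j for j = 2, …, 2.

Pick v_2 = (1, 0, 0, 0)ᵀ.
Then v_1 = N · v_2 = (-3, -1, -4, 4)ᵀ.

Sanity check: (A − (-1)·I) v_1 = (0, 0, 0, 0)ᵀ = 0. ✓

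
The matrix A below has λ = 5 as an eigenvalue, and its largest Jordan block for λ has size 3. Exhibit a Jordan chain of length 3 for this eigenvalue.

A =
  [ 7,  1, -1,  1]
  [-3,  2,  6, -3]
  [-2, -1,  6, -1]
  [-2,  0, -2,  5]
A Jordan chain for λ = 5 of length 3:
v_1 = (1, -3, -1, 0)ᵀ
v_2 = (2, -3, -2, -2)ᵀ
v_3 = (1, 0, 0, 0)ᵀ

Let N = A − (5)·I. We want v_3 with N^3 v_3 = 0 but N^2 v_3 ≠ 0; then v_{j-1} := N · v_j for j = 3, …, 2.

Pick v_3 = (1, 0, 0, 0)ᵀ.
Then v_2 = N · v_3 = (2, -3, -2, -2)ᵀ.
Then v_1 = N · v_2 = (1, -3, -1, 0)ᵀ.

Sanity check: (A − (5)·I) v_1 = (0, 0, 0, 0)ᵀ = 0. ✓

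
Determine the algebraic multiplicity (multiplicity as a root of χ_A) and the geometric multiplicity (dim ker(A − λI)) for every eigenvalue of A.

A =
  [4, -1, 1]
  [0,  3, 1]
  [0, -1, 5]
λ = 4: alg = 3, geom = 2

Step 1 — factor the characteristic polynomial to read off the algebraic multiplicities:
  χ_A(x) = (x - 4)^3

Step 2 — compute geometric multiplicities via the rank-nullity identity g(λ) = n − rank(A − λI):
  rank(A − (4)·I) = 1, so dim ker(A − (4)·I) = n − 1 = 2

Summary:
  λ = 4: algebraic multiplicity = 3, geometric multiplicity = 2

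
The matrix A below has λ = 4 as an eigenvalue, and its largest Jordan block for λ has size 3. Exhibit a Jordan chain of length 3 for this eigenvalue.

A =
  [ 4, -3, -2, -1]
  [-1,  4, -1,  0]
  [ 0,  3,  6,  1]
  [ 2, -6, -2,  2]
A Jordan chain for λ = 4 of length 3:
v_1 = (1, 0, -1, 2)ᵀ
v_2 = (0, -1, 0, 2)ᵀ
v_3 = (1, 0, 0, 0)ᵀ

Let N = A − (4)·I. We want v_3 with N^3 v_3 = 0 but N^2 v_3 ≠ 0; then v_{j-1} := N · v_j for j = 3, …, 2.

Pick v_3 = (1, 0, 0, 0)ᵀ.
Then v_2 = N · v_3 = (0, -1, 0, 2)ᵀ.
Then v_1 = N · v_2 = (1, 0, -1, 2)ᵀ.

Sanity check: (A − (4)·I) v_1 = (0, 0, 0, 0)ᵀ = 0. ✓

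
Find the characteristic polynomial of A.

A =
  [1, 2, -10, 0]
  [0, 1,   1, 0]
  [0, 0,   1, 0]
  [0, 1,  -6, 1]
x^4 - 4*x^3 + 6*x^2 - 4*x + 1

Expanding det(x·I − A) (e.g. by cofactor expansion or by noting that A is similar to its Jordan form J, which has the same characteristic polynomial as A) gives
  χ_A(x) = x^4 - 4*x^3 + 6*x^2 - 4*x + 1
which factors as (x - 1)^4. The eigenvalues (with algebraic multiplicities) are λ = 1 with multiplicity 4.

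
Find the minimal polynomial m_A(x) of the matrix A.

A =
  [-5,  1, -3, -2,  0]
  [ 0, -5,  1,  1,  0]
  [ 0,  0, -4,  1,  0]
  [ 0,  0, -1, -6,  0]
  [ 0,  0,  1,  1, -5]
x^2 + 10*x + 25

The characteristic polynomial is χ_A(x) = (x + 5)^5, so the eigenvalues are known. The minimal polynomial is
  m_A(x) = Π_λ (x − λ)^{k_λ}
where k_λ is the size of the *largest* Jordan block for λ (equivalently, the smallest k with (A − λI)^k v = 0 for every generalised eigenvector v of λ).

  λ = -5: largest Jordan block has size 2, contributing (x + 5)^2

So m_A(x) = (x + 5)^2 = x^2 + 10*x + 25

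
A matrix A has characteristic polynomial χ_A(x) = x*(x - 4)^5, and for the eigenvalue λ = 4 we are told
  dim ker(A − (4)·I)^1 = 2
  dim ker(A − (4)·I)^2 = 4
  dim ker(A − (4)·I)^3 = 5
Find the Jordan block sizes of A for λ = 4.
Block sizes for λ = 4: [3, 2]

From the dimensions of kernels of powers, the number of Jordan blocks of size at least j is d_j − d_{j−1} where d_j = dim ker(N^j) (with d_0 = 0). Computing the differences gives [2, 2, 1].
The number of blocks of size exactly k is (#blocks of size ≥ k) − (#blocks of size ≥ k + 1), so the partition is: 1 block(s) of size 2, 1 block(s) of size 3.
In nonincreasing order the block sizes are [3, 2].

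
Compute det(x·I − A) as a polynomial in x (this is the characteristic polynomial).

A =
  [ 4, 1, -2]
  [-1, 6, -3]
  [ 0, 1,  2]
x^3 - 12*x^2 + 48*x - 64

Expanding det(x·I − A) (e.g. by cofactor expansion or by noting that A is similar to its Jordan form J, which has the same characteristic polynomial as A) gives
  χ_A(x) = x^3 - 12*x^2 + 48*x - 64
which factors as (x - 4)^3. The eigenvalues (with algebraic multiplicities) are λ = 4 with multiplicity 3.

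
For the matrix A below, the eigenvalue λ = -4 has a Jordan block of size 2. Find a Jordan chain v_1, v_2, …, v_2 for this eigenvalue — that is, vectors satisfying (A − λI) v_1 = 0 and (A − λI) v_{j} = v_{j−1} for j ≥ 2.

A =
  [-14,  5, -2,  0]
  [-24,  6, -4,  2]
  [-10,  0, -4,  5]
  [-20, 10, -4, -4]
A Jordan chain for λ = -4 of length 2:
v_1 = (-10, -24, -10, -20)ᵀ
v_2 = (1, 0, 0, 0)ᵀ

Let N = A − (-4)·I. We want v_2 with N^2 v_2 = 0 but N^1 v_2 ≠ 0; then v_{j-1} := N · v_j for j = 2, …, 2.

Pick v_2 = (1, 0, 0, 0)ᵀ.
Then v_1 = N · v_2 = (-10, -24, -10, -20)ᵀ.

Sanity check: (A − (-4)·I) v_1 = (0, 0, 0, 0)ᵀ = 0. ✓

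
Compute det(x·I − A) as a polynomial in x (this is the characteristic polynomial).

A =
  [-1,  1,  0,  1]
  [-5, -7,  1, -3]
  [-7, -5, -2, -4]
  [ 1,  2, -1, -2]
x^4 + 12*x^3 + 54*x^2 + 108*x + 81

Expanding det(x·I − A) (e.g. by cofactor expansion or by noting that A is similar to its Jordan form J, which has the same characteristic polynomial as A) gives
  χ_A(x) = x^4 + 12*x^3 + 54*x^2 + 108*x + 81
which factors as (x + 3)^4. The eigenvalues (with algebraic multiplicities) are λ = -3 with multiplicity 4.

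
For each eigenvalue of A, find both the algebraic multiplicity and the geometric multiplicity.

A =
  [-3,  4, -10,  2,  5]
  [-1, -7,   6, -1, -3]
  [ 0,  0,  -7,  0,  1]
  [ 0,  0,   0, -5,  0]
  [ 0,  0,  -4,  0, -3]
λ = -5: alg = 5, geom = 3

Step 1 — factor the characteristic polynomial to read off the algebraic multiplicities:
  χ_A(x) = (x + 5)^5

Step 2 — compute geometric multiplicities via the rank-nullity identity g(λ) = n − rank(A − λI):
  rank(A − (-5)·I) = 2, so dim ker(A − (-5)·I) = n − 2 = 3

Summary:
  λ = -5: algebraic multiplicity = 5, geometric multiplicity = 3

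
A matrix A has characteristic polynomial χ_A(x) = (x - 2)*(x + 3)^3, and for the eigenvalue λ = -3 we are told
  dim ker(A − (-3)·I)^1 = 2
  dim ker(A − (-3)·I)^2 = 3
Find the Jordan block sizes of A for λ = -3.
Block sizes for λ = -3: [2, 1]

From the dimensions of kernels of powers, the number of Jordan blocks of size at least j is d_j − d_{j−1} where d_j = dim ker(N^j) (with d_0 = 0). Computing the differences gives [2, 1].
The number of blocks of size exactly k is (#blocks of size ≥ k) − (#blocks of size ≥ k + 1), so the partition is: 1 block(s) of size 1, 1 block(s) of size 2.
In nonincreasing order the block sizes are [2, 1].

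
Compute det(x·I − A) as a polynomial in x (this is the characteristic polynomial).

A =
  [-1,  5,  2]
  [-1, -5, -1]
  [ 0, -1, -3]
x^3 + 9*x^2 + 27*x + 27

Expanding det(x·I − A) (e.g. by cofactor expansion or by noting that A is similar to its Jordan form J, which has the same characteristic polynomial as A) gives
  χ_A(x) = x^3 + 9*x^2 + 27*x + 27
which factors as (x + 3)^3. The eigenvalues (with algebraic multiplicities) are λ = -3 with multiplicity 3.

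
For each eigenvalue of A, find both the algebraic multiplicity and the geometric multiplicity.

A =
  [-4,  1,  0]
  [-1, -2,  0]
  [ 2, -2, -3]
λ = -3: alg = 3, geom = 2

Step 1 — factor the characteristic polynomial to read off the algebraic multiplicities:
  χ_A(x) = (x + 3)^3

Step 2 — compute geometric multiplicities via the rank-nullity identity g(λ) = n − rank(A − λI):
  rank(A − (-3)·I) = 1, so dim ker(A − (-3)·I) = n − 1 = 2

Summary:
  λ = -3: algebraic multiplicity = 3, geometric multiplicity = 2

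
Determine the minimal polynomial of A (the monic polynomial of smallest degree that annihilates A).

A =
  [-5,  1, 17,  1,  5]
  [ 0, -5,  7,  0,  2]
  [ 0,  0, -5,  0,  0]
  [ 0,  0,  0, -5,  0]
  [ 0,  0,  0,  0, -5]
x^3 + 15*x^2 + 75*x + 125

The characteristic polynomial is χ_A(x) = (x + 5)^5, so the eigenvalues are known. The minimal polynomial is
  m_A(x) = Π_λ (x − λ)^{k_λ}
where k_λ is the size of the *largest* Jordan block for λ (equivalently, the smallest k with (A − λI)^k v = 0 for every generalised eigenvector v of λ).

  λ = -5: largest Jordan block has size 3, contributing (x + 5)^3

So m_A(x) = (x + 5)^3 = x^3 + 15*x^2 + 75*x + 125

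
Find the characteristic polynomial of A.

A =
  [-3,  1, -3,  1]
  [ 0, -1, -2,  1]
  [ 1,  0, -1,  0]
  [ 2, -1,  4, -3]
x^4 + 8*x^3 + 24*x^2 + 32*x + 16

Expanding det(x·I − A) (e.g. by cofactor expansion or by noting that A is similar to its Jordan form J, which has the same characteristic polynomial as A) gives
  χ_A(x) = x^4 + 8*x^3 + 24*x^2 + 32*x + 16
which factors as (x + 2)^4. The eigenvalues (with algebraic multiplicities) are λ = -2 with multiplicity 4.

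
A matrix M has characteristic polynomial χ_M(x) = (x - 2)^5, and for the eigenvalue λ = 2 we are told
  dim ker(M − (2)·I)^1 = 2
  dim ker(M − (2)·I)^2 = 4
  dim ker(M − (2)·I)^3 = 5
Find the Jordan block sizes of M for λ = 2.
Block sizes for λ = 2: [3, 2]

From the dimensions of kernels of powers, the number of Jordan blocks of size at least j is d_j − d_{j−1} where d_j = dim ker(N^j) (with d_0 = 0). Computing the differences gives [2, 2, 1].
The number of blocks of size exactly k is (#blocks of size ≥ k) − (#blocks of size ≥ k + 1), so the partition is: 1 block(s) of size 2, 1 block(s) of size 3.
In nonincreasing order the block sizes are [3, 2].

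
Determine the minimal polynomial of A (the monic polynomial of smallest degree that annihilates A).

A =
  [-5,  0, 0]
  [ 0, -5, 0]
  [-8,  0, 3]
x^2 + 2*x - 15

The characteristic polynomial is χ_A(x) = (x - 3)*(x + 5)^2, so the eigenvalues are known. The minimal polynomial is
  m_A(x) = Π_λ (x − λ)^{k_λ}
where k_λ is the size of the *largest* Jordan block for λ (equivalently, the smallest k with (A − λI)^k v = 0 for every generalised eigenvector v of λ).

  λ = -5: largest Jordan block has size 1, contributing (x + 5)
  λ = 3: largest Jordan block has size 1, contributing (x − 3)

So m_A(x) = (x - 3)*(x + 5) = x^2 + 2*x - 15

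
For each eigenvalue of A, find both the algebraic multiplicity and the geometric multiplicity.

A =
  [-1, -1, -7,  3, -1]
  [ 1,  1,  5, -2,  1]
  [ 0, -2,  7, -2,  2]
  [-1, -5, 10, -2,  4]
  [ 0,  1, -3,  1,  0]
λ = 1: alg = 5, geom = 3

Step 1 — factor the characteristic polynomial to read off the algebraic multiplicities:
  χ_A(x) = (x - 1)^5

Step 2 — compute geometric multiplicities via the rank-nullity identity g(λ) = n − rank(A − λI):
  rank(A − (1)·I) = 2, so dim ker(A − (1)·I) = n − 2 = 3

Summary:
  λ = 1: algebraic multiplicity = 5, geometric multiplicity = 3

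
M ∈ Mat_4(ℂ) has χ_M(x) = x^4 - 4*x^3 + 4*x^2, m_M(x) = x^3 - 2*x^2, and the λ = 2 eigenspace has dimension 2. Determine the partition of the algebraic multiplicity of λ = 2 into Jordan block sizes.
Block sizes for λ = 2: [1, 1]

Step 1 — from the characteristic polynomial, algebraic multiplicity of λ = 2 is 2. From dim ker(M − (2)·I) = 2, there are exactly 2 Jordan blocks for λ = 2.
Step 2 — from the minimal polynomial, the factor (x − 2) tells us the largest block for λ = 2 has size 1.
Step 3 — with total size 2, 2 blocks, and largest block 1, the block sizes (in nonincreasing order) are [1, 1].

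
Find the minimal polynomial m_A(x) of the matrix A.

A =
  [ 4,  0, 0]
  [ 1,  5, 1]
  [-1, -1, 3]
x^2 - 8*x + 16

The characteristic polynomial is χ_A(x) = (x - 4)^3, so the eigenvalues are known. The minimal polynomial is
  m_A(x) = Π_λ (x − λ)^{k_λ}
where k_λ is the size of the *largest* Jordan block for λ (equivalently, the smallest k with (A − λI)^k v = 0 for every generalised eigenvector v of λ).

  λ = 4: largest Jordan block has size 2, contributing (x − 4)^2

So m_A(x) = (x - 4)^2 = x^2 - 8*x + 16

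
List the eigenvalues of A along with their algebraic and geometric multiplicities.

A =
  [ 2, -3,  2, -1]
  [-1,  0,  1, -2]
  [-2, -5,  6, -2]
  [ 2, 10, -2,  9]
λ = 4: alg = 3, geom = 1; λ = 5: alg = 1, geom = 1

Step 1 — factor the characteristic polynomial to read off the algebraic multiplicities:
  χ_A(x) = (x - 5)*(x - 4)^3

Step 2 — compute geometric multiplicities via the rank-nullity identity g(λ) = n − rank(A − λI):
  rank(A − (4)·I) = 3, so dim ker(A − (4)·I) = n − 3 = 1
  rank(A − (5)·I) = 3, so dim ker(A − (5)·I) = n − 3 = 1

Summary:
  λ = 4: algebraic multiplicity = 3, geometric multiplicity = 1
  λ = 5: algebraic multiplicity = 1, geometric multiplicity = 1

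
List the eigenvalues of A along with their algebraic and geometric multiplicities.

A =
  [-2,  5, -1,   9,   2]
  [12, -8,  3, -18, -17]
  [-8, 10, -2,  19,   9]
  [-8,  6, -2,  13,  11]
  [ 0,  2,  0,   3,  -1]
λ = 0: alg = 5, geom = 2

Step 1 — factor the characteristic polynomial to read off the algebraic multiplicities:
  χ_A(x) = x^5

Step 2 — compute geometric multiplicities via the rank-nullity identity g(λ) = n − rank(A − λI):
  rank(A − (0)·I) = 3, so dim ker(A − (0)·I) = n − 3 = 2

Summary:
  λ = 0: algebraic multiplicity = 5, geometric multiplicity = 2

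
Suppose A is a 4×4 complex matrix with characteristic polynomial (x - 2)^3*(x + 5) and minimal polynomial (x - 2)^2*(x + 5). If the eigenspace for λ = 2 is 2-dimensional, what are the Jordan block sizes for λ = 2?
Block sizes for λ = 2: [2, 1]

Step 1 — from the characteristic polynomial, algebraic multiplicity of λ = 2 is 3. From dim ker(A − (2)·I) = 2, there are exactly 2 Jordan blocks for λ = 2.
Step 2 — from the minimal polynomial, the factor (x − 2)^2 tells us the largest block for λ = 2 has size 2.
Step 3 — with total size 3, 2 blocks, and largest block 2, the block sizes (in nonincreasing order) are [2, 1].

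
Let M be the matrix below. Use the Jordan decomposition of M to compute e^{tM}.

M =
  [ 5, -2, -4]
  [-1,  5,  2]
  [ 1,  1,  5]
e^{tM} =
  [-t^2*exp(5*t) + exp(5*t), -2*t^2*exp(5*t) - 2*t*exp(5*t), -2*t^2*exp(5*t) - 4*t*exp(5*t)]
  [t^2*exp(5*t) - t*exp(5*t), 2*t^2*exp(5*t) + exp(5*t), 2*t^2*exp(5*t) + 2*t*exp(5*t)]
  [-t^2*exp(5*t)/2 + t*exp(5*t), -t^2*exp(5*t) + t*exp(5*t), -t^2*exp(5*t) + exp(5*t)]

Strategy: write M = P · J · P⁻¹ where J is a Jordan canonical form, so e^{tM} = P · e^{tJ} · P⁻¹, and e^{tJ} can be computed block-by-block.

M has Jordan form
J =
  [5, 1, 0]
  [0, 5, 1]
  [0, 0, 5]
(up to reordering of blocks).

Per-block formulas:
  For a 3×3 Jordan block J_3(5): exp(t · J_3(5)) = e^(5t)·(I + t·N + (t^2/2)·N^2), where N is the 3×3 nilpotent shift.

After assembling e^{tJ} and conjugating by P, we get:

e^{tM} =
  [-t^2*exp(5*t) + exp(5*t), -2*t^2*exp(5*t) - 2*t*exp(5*t), -2*t^2*exp(5*t) - 4*t*exp(5*t)]
  [t^2*exp(5*t) - t*exp(5*t), 2*t^2*exp(5*t) + exp(5*t), 2*t^2*exp(5*t) + 2*t*exp(5*t)]
  [-t^2*exp(5*t)/2 + t*exp(5*t), -t^2*exp(5*t) + t*exp(5*t), -t^2*exp(5*t) + exp(5*t)]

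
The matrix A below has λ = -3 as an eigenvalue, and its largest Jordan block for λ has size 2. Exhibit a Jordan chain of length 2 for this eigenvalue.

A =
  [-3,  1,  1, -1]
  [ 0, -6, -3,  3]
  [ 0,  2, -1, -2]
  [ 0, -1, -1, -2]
A Jordan chain for λ = -3 of length 2:
v_1 = (1, -3, 2, -1)ᵀ
v_2 = (0, 1, 0, 0)ᵀ

Let N = A − (-3)·I. We want v_2 with N^2 v_2 = 0 but N^1 v_2 ≠ 0; then v_{j-1} := N · v_j for j = 2, …, 2.

Pick v_2 = (0, 1, 0, 0)ᵀ.
Then v_1 = N · v_2 = (1, -3, 2, -1)ᵀ.

Sanity check: (A − (-3)·I) v_1 = (0, 0, 0, 0)ᵀ = 0. ✓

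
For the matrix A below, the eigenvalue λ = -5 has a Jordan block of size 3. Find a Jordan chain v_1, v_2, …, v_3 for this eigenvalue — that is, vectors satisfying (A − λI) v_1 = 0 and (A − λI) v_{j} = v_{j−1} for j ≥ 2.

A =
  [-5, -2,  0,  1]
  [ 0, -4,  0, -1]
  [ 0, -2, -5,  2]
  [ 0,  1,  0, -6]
A Jordan chain for λ = -5 of length 3:
v_1 = (-1, 0, 0, 0)ᵀ
v_2 = (-2, 1, -2, 1)ᵀ
v_3 = (0, 1, 0, 0)ᵀ

Let N = A − (-5)·I. We want v_3 with N^3 v_3 = 0 but N^2 v_3 ≠ 0; then v_{j-1} := N · v_j for j = 3, …, 2.

Pick v_3 = (0, 1, 0, 0)ᵀ.
Then v_2 = N · v_3 = (-2, 1, -2, 1)ᵀ.
Then v_1 = N · v_2 = (-1, 0, 0, 0)ᵀ.

Sanity check: (A − (-5)·I) v_1 = (0, 0, 0, 0)ᵀ = 0. ✓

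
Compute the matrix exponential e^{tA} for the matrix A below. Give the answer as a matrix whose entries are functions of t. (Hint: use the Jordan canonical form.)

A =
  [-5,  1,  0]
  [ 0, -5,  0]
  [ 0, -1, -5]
e^{tA} =
  [exp(-5*t), t*exp(-5*t), 0]
  [0, exp(-5*t), 0]
  [0, -t*exp(-5*t), exp(-5*t)]

Strategy: write A = P · J · P⁻¹ where J is a Jordan canonical form, so e^{tA} = P · e^{tJ} · P⁻¹, and e^{tJ} can be computed block-by-block.

A has Jordan form
J =
  [-5,  1,  0]
  [ 0, -5,  0]
  [ 0,  0, -5]
(up to reordering of blocks).

Per-block formulas:
  For a 1×1 block at λ = -5: exp(t · [-5]) = [e^(-5t)].
  For a 2×2 Jordan block J_2(-5): exp(t · J_2(-5)) = e^(-5t)·(I + t·N), where N is the 2×2 nilpotent shift.

After assembling e^{tJ} and conjugating by P, we get:

e^{tA} =
  [exp(-5*t), t*exp(-5*t), 0]
  [0, exp(-5*t), 0]
  [0, -t*exp(-5*t), exp(-5*t)]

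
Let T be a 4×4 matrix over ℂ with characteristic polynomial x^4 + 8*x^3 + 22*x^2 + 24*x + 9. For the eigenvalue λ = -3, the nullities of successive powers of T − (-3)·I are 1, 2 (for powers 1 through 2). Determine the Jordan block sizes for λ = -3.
Block sizes for λ = -3: [2]

From the dimensions of kernels of powers, the number of Jordan blocks of size at least j is d_j − d_{j−1} where d_j = dim ker(N^j) (with d_0 = 0). Computing the differences gives [1, 1].
The number of blocks of size exactly k is (#blocks of size ≥ k) − (#blocks of size ≥ k + 1), so the partition is: 1 block(s) of size 2.
In nonincreasing order the block sizes are [2].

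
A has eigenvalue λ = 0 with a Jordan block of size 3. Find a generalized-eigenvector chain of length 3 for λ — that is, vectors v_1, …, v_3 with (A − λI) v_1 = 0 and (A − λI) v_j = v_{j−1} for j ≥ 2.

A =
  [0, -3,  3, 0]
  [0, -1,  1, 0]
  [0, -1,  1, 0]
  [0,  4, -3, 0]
A Jordan chain for λ = 0 of length 3:
v_1 = (0, 0, 0, -1)ᵀ
v_2 = (-3, -1, -1, 4)ᵀ
v_3 = (0, 1, 0, 0)ᵀ

Let N = A − (0)·I. We want v_3 with N^3 v_3 = 0 but N^2 v_3 ≠ 0; then v_{j-1} := N · v_j for j = 3, …, 2.

Pick v_3 = (0, 1, 0, 0)ᵀ.
Then v_2 = N · v_3 = (-3, -1, -1, 4)ᵀ.
Then v_1 = N · v_2 = (0, 0, 0, -1)ᵀ.

Sanity check: (A − (0)·I) v_1 = (0, 0, 0, 0)ᵀ = 0. ✓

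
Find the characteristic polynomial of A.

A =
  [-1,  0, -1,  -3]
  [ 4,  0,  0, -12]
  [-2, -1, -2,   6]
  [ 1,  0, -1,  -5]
x^4 + 8*x^3 + 24*x^2 + 32*x + 16

Expanding det(x·I − A) (e.g. by cofactor expansion or by noting that A is similar to its Jordan form J, which has the same characteristic polynomial as A) gives
  χ_A(x) = x^4 + 8*x^3 + 24*x^2 + 32*x + 16
which factors as (x + 2)^4. The eigenvalues (with algebraic multiplicities) are λ = -2 with multiplicity 4.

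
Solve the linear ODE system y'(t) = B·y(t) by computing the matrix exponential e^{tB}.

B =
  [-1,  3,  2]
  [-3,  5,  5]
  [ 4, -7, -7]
e^{tB} =
  [-t^2*exp(-t)/2 + exp(-t), 2*t^2*exp(-t) + 3*t*exp(-t), 3*t^2*exp(-t)/2 + 2*t*exp(-t)]
  [t^2*exp(-t) - 3*t*exp(-t), -4*t^2*exp(-t) + 6*t*exp(-t) + exp(-t), -3*t^2*exp(-t) + 5*t*exp(-t)]
  [-3*t^2*exp(-t)/2 + 4*t*exp(-t), 6*t^2*exp(-t) - 7*t*exp(-t), 9*t^2*exp(-t)/2 - 6*t*exp(-t) + exp(-t)]

Strategy: write B = P · J · P⁻¹ where J is a Jordan canonical form, so e^{tB} = P · e^{tJ} · P⁻¹, and e^{tJ} can be computed block-by-block.

B has Jordan form
J =
  [-1,  1,  0]
  [ 0, -1,  1]
  [ 0,  0, -1]
(up to reordering of blocks).

Per-block formulas:
  For a 3×3 Jordan block J_3(-1): exp(t · J_3(-1)) = e^(-1t)·(I + t·N + (t^2/2)·N^2), where N is the 3×3 nilpotent shift.

After assembling e^{tJ} and conjugating by P, we get:

e^{tB} =
  [-t^2*exp(-t)/2 + exp(-t), 2*t^2*exp(-t) + 3*t*exp(-t), 3*t^2*exp(-t)/2 + 2*t*exp(-t)]
  [t^2*exp(-t) - 3*t*exp(-t), -4*t^2*exp(-t) + 6*t*exp(-t) + exp(-t), -3*t^2*exp(-t) + 5*t*exp(-t)]
  [-3*t^2*exp(-t)/2 + 4*t*exp(-t), 6*t^2*exp(-t) - 7*t*exp(-t), 9*t^2*exp(-t)/2 - 6*t*exp(-t) + exp(-t)]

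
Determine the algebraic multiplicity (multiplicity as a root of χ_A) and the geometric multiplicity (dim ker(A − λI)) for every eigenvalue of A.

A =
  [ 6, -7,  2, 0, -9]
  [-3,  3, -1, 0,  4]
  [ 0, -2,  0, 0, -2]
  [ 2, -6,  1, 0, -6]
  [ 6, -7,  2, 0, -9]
λ = 0: alg = 5, geom = 2

Step 1 — factor the characteristic polynomial to read off the algebraic multiplicities:
  χ_A(x) = x^5

Step 2 — compute geometric multiplicities via the rank-nullity identity g(λ) = n − rank(A − λI):
  rank(A − (0)·I) = 3, so dim ker(A − (0)·I) = n − 3 = 2

Summary:
  λ = 0: algebraic multiplicity = 5, geometric multiplicity = 2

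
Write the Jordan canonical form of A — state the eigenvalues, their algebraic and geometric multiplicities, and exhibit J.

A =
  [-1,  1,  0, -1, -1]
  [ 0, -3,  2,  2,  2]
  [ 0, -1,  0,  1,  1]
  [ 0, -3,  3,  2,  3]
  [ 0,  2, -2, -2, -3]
J_3(-1) ⊕ J_1(-1) ⊕ J_1(-1)

The characteristic polynomial is
  det(x·I − A) = x^5 + 5*x^4 + 10*x^3 + 10*x^2 + 5*x + 1 = (x + 1)^5

Eigenvalues and multiplicities (the geometric multiplicity of λ is n − rank(A − λI), which equals the number of Jordan blocks for λ):
  λ = -1: algebraic multiplicity = 5, geometric multiplicity = 3

Determining the block sizes for each eigenvalue:
  λ = -1: with am = 5 and gm = 3, the partition is not yet determined (e.g. several partitions of 5 into 3 parts exist). Let N = A − (-1)·I. Computing rank(N^1) = 2, rank(N^2) = 1, rank(N^3) = 0; the number of blocks of size ≥ j is rank(N^{j−1}) − rank(N^j), giving [3, 1, 1]. So we have 1 block(s) of size 3, 2 block(s) of size 1 → block sizes [3, 1, 1]

Assembling the blocks gives a Jordan form
J =
  [-1,  1,  0,  0,  0]
  [ 0, -1,  1,  0,  0]
  [ 0,  0, -1,  0,  0]
  [ 0,  0,  0, -1,  0]
  [ 0,  0,  0,  0, -1]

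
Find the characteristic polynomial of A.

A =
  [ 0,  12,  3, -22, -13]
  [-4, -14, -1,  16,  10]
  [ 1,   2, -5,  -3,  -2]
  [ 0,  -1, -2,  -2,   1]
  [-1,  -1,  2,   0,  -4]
x^5 + 25*x^4 + 250*x^3 + 1250*x^2 + 3125*x + 3125

Expanding det(x·I − A) (e.g. by cofactor expansion or by noting that A is similar to its Jordan form J, which has the same characteristic polynomial as A) gives
  χ_A(x) = x^5 + 25*x^4 + 250*x^3 + 1250*x^2 + 3125*x + 3125
which factors as (x + 5)^5. The eigenvalues (with algebraic multiplicities) are λ = -5 with multiplicity 5.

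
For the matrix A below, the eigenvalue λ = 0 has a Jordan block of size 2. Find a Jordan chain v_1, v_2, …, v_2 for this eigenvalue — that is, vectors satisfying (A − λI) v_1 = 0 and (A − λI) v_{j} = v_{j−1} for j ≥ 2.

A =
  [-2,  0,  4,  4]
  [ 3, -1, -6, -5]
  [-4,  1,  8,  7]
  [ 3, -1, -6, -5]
A Jordan chain for λ = 0 of length 2:
v_1 = (-2, 3, -4, 3)ᵀ
v_2 = (1, 0, 0, 0)ᵀ

Let N = A − (0)·I. We want v_2 with N^2 v_2 = 0 but N^1 v_2 ≠ 0; then v_{j-1} := N · v_j for j = 2, …, 2.

Pick v_2 = (1, 0, 0, 0)ᵀ.
Then v_1 = N · v_2 = (-2, 3, -4, 3)ᵀ.

Sanity check: (A − (0)·I) v_1 = (0, 0, 0, 0)ᵀ = 0. ✓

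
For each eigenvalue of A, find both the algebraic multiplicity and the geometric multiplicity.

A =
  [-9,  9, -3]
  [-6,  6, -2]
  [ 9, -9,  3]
λ = 0: alg = 3, geom = 2

Step 1 — factor the characteristic polynomial to read off the algebraic multiplicities:
  χ_A(x) = x^3

Step 2 — compute geometric multiplicities via the rank-nullity identity g(λ) = n − rank(A − λI):
  rank(A − (0)·I) = 1, so dim ker(A − (0)·I) = n − 1 = 2

Summary:
  λ = 0: algebraic multiplicity = 3, geometric multiplicity = 2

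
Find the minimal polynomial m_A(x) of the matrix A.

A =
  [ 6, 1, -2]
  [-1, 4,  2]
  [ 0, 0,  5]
x^2 - 10*x + 25

The characteristic polynomial is χ_A(x) = (x - 5)^3, so the eigenvalues are known. The minimal polynomial is
  m_A(x) = Π_λ (x − λ)^{k_λ}
where k_λ is the size of the *largest* Jordan block for λ (equivalently, the smallest k with (A − λI)^k v = 0 for every generalised eigenvector v of λ).

  λ = 5: largest Jordan block has size 2, contributing (x − 5)^2

So m_A(x) = (x - 5)^2 = x^2 - 10*x + 25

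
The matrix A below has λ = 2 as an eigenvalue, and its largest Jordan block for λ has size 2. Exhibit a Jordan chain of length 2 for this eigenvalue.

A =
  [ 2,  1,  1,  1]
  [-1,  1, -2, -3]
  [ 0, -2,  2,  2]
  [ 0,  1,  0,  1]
A Jordan chain for λ = 2 of length 2:
v_1 = (0, 1, -2, 1)ᵀ
v_2 = (0, 1, -1, 0)ᵀ

Let N = A − (2)·I. We want v_2 with N^2 v_2 = 0 but N^1 v_2 ≠ 0; then v_{j-1} := N · v_j for j = 2, …, 2.

Pick v_2 = (0, 1, -1, 0)ᵀ.
Then v_1 = N · v_2 = (0, 1, -2, 1)ᵀ.

Sanity check: (A − (2)·I) v_1 = (0, 0, 0, 0)ᵀ = 0. ✓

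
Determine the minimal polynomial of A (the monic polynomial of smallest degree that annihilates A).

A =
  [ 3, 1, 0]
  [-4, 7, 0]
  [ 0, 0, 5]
x^2 - 10*x + 25

The characteristic polynomial is χ_A(x) = (x - 5)^3, so the eigenvalues are known. The minimal polynomial is
  m_A(x) = Π_λ (x − λ)^{k_λ}
where k_λ is the size of the *largest* Jordan block for λ (equivalently, the smallest k with (A − λI)^k v = 0 for every generalised eigenvector v of λ).

  λ = 5: largest Jordan block has size 2, contributing (x − 5)^2

So m_A(x) = (x - 5)^2 = x^2 - 10*x + 25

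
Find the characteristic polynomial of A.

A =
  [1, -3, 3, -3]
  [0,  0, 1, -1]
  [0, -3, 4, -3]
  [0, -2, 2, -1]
x^4 - 4*x^3 + 6*x^2 - 4*x + 1

Expanding det(x·I − A) (e.g. by cofactor expansion or by noting that A is similar to its Jordan form J, which has the same characteristic polynomial as A) gives
  χ_A(x) = x^4 - 4*x^3 + 6*x^2 - 4*x + 1
which factors as (x - 1)^4. The eigenvalues (with algebraic multiplicities) are λ = 1 with multiplicity 4.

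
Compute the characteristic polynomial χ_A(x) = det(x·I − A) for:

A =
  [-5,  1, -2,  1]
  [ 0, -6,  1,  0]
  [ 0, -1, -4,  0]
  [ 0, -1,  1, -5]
x^4 + 20*x^3 + 150*x^2 + 500*x + 625

Expanding det(x·I − A) (e.g. by cofactor expansion or by noting that A is similar to its Jordan form J, which has the same characteristic polynomial as A) gives
  χ_A(x) = x^4 + 20*x^3 + 150*x^2 + 500*x + 625
which factors as (x + 5)^4. The eigenvalues (with algebraic multiplicities) are λ = -5 with multiplicity 4.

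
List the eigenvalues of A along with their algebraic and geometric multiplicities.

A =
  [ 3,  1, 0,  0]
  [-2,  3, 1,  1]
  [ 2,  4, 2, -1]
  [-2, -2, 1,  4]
λ = 3: alg = 4, geom = 2

Step 1 — factor the characteristic polynomial to read off the algebraic multiplicities:
  χ_A(x) = (x - 3)^4

Step 2 — compute geometric multiplicities via the rank-nullity identity g(λ) = n − rank(A − λI):
  rank(A − (3)·I) = 2, so dim ker(A − (3)·I) = n − 2 = 2

Summary:
  λ = 3: algebraic multiplicity = 4, geometric multiplicity = 2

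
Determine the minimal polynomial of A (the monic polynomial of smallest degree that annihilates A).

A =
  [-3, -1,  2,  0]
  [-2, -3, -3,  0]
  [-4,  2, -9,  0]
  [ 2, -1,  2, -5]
x^3 + 15*x^2 + 75*x + 125

The characteristic polynomial is χ_A(x) = (x + 5)^4, so the eigenvalues are known. The minimal polynomial is
  m_A(x) = Π_λ (x − λ)^{k_λ}
where k_λ is the size of the *largest* Jordan block for λ (equivalently, the smallest k with (A − λI)^k v = 0 for every generalised eigenvector v of λ).

  λ = -5: largest Jordan block has size 3, contributing (x + 5)^3

So m_A(x) = (x + 5)^3 = x^3 + 15*x^2 + 75*x + 125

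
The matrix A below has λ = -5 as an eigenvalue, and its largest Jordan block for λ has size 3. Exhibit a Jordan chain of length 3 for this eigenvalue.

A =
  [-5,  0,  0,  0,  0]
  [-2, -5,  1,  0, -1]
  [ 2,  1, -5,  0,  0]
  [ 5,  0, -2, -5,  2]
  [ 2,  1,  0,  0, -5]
A Jordan chain for λ = -5 of length 3:
v_1 = (0, 0, -2, 0, -2)ᵀ
v_2 = (0, -2, 2, 5, 2)ᵀ
v_3 = (1, 0, 0, 0, 0)ᵀ

Let N = A − (-5)·I. We want v_3 with N^3 v_3 = 0 but N^2 v_3 ≠ 0; then v_{j-1} := N · v_j for j = 3, …, 2.

Pick v_3 = (1, 0, 0, 0, 0)ᵀ.
Then v_2 = N · v_3 = (0, -2, 2, 5, 2)ᵀ.
Then v_1 = N · v_2 = (0, 0, -2, 0, -2)ᵀ.

Sanity check: (A − (-5)·I) v_1 = (0, 0, 0, 0, 0)ᵀ = 0. ✓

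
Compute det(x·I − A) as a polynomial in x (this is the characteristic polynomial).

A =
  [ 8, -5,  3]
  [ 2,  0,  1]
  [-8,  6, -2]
x^3 - 6*x^2 + 12*x - 8

Expanding det(x·I − A) (e.g. by cofactor expansion or by noting that A is similar to its Jordan form J, which has the same characteristic polynomial as A) gives
  χ_A(x) = x^3 - 6*x^2 + 12*x - 8
which factors as (x - 2)^3. The eigenvalues (with algebraic multiplicities) are λ = 2 with multiplicity 3.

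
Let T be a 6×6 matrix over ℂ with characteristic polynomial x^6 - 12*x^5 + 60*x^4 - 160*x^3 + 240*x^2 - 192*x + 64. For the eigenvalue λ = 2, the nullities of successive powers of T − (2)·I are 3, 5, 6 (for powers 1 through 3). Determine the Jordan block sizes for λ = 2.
Block sizes for λ = 2: [3, 2, 1]

From the dimensions of kernels of powers, the number of Jordan blocks of size at least j is d_j − d_{j−1} where d_j = dim ker(N^j) (with d_0 = 0). Computing the differences gives [3, 2, 1].
The number of blocks of size exactly k is (#blocks of size ≥ k) − (#blocks of size ≥ k + 1), so the partition is: 1 block(s) of size 1, 1 block(s) of size 2, 1 block(s) of size 3.
In nonincreasing order the block sizes are [3, 2, 1].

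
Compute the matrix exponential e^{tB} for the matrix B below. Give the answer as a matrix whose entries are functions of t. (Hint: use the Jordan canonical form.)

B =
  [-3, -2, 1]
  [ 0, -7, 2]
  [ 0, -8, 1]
e^{tB} =
  [exp(-3*t), -2*t*exp(-3*t), t*exp(-3*t)]
  [0, -4*t*exp(-3*t) + exp(-3*t), 2*t*exp(-3*t)]
  [0, -8*t*exp(-3*t), 4*t*exp(-3*t) + exp(-3*t)]

Strategy: write B = P · J · P⁻¹ where J is a Jordan canonical form, so e^{tB} = P · e^{tJ} · P⁻¹, and e^{tJ} can be computed block-by-block.

B has Jordan form
J =
  [-3,  1,  0]
  [ 0, -3,  0]
  [ 0,  0, -3]
(up to reordering of blocks).

Per-block formulas:
  For a 2×2 Jordan block J_2(-3): exp(t · J_2(-3)) = e^(-3t)·(I + t·N), where N is the 2×2 nilpotent shift.
  For a 1×1 block at λ = -3: exp(t · [-3]) = [e^(-3t)].

After assembling e^{tJ} and conjugating by P, we get:

e^{tB} =
  [exp(-3*t), -2*t*exp(-3*t), t*exp(-3*t)]
  [0, -4*t*exp(-3*t) + exp(-3*t), 2*t*exp(-3*t)]
  [0, -8*t*exp(-3*t), 4*t*exp(-3*t) + exp(-3*t)]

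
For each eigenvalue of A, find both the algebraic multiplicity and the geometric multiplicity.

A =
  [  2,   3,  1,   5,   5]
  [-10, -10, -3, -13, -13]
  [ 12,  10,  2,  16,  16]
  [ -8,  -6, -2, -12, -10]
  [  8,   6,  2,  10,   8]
λ = -2: alg = 5, geom = 3

Step 1 — factor the characteristic polynomial to read off the algebraic multiplicities:
  χ_A(x) = (x + 2)^5

Step 2 — compute geometric multiplicities via the rank-nullity identity g(λ) = n − rank(A − λI):
  rank(A − (-2)·I) = 2, so dim ker(A − (-2)·I) = n − 2 = 3

Summary:
  λ = -2: algebraic multiplicity = 5, geometric multiplicity = 3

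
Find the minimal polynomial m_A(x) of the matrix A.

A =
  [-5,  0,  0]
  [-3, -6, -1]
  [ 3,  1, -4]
x^2 + 10*x + 25

The characteristic polynomial is χ_A(x) = (x + 5)^3, so the eigenvalues are known. The minimal polynomial is
  m_A(x) = Π_λ (x − λ)^{k_λ}
where k_λ is the size of the *largest* Jordan block for λ (equivalently, the smallest k with (A − λI)^k v = 0 for every generalised eigenvector v of λ).

  λ = -5: largest Jordan block has size 2, contributing (x + 5)^2

So m_A(x) = (x + 5)^2 = x^2 + 10*x + 25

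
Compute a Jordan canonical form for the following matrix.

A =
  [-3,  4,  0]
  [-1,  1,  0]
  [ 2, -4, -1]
J_2(-1) ⊕ J_1(-1)

The characteristic polynomial is
  det(x·I − A) = x^3 + 3*x^2 + 3*x + 1 = (x + 1)^3

Eigenvalues and multiplicities (the geometric multiplicity of λ is n − rank(A − λI), which equals the number of Jordan blocks for λ):
  λ = -1: algebraic multiplicity = 3, geometric multiplicity = 2

Determining the block sizes for each eigenvalue:
  λ = -1: 2 blocks summing to 3 forces exactly one block of size 2 and the rest size 1 → block sizes [2, 1]

Assembling the blocks gives a Jordan form
J =
  [-1,  1,  0]
  [ 0, -1,  0]
  [ 0,  0, -1]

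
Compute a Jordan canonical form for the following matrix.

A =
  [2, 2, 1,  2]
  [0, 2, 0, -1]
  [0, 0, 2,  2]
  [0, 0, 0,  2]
J_2(2) ⊕ J_2(2)

The characteristic polynomial is
  det(x·I − A) = x^4 - 8*x^3 + 24*x^2 - 32*x + 16 = (x - 2)^4

Eigenvalues and multiplicities (the geometric multiplicity of λ is n − rank(A − λI), which equals the number of Jordan blocks for λ):
  λ = 2: algebraic multiplicity = 4, geometric multiplicity = 2

Determining the block sizes for each eigenvalue:
  λ = 2: with am = 4 and gm = 2, the partition is not yet determined (e.g. several partitions of 4 into 2 parts exist). Let N = A − (2)·I. Computing rank(N^1) = 2, rank(N^2) = 0; the number of blocks of size ≥ j is rank(N^{j−1}) − rank(N^j), giving [2, 2]. So we have 2 block(s) of size 2 → block sizes [2, 2]

Assembling the blocks gives a Jordan form
J =
  [2, 1, 0, 0]
  [0, 2, 0, 0]
  [0, 0, 2, 1]
  [0, 0, 0, 2]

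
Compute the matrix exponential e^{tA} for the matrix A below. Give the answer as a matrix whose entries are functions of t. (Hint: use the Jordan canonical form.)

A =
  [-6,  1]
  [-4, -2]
e^{tA} =
  [-2*t*exp(-4*t) + exp(-4*t), t*exp(-4*t)]
  [-4*t*exp(-4*t), 2*t*exp(-4*t) + exp(-4*t)]

Strategy: write A = P · J · P⁻¹ where J is a Jordan canonical form, so e^{tA} = P · e^{tJ} · P⁻¹, and e^{tJ} can be computed block-by-block.

A has Jordan form
J =
  [-4,  1]
  [ 0, -4]
(up to reordering of blocks).

Per-block formulas:
  For a 2×2 Jordan block J_2(-4): exp(t · J_2(-4)) = e^(-4t)·(I + t·N), where N is the 2×2 nilpotent shift.

After assembling e^{tJ} and conjugating by P, we get:

e^{tA} =
  [-2*t*exp(-4*t) + exp(-4*t), t*exp(-4*t)]
  [-4*t*exp(-4*t), 2*t*exp(-4*t) + exp(-4*t)]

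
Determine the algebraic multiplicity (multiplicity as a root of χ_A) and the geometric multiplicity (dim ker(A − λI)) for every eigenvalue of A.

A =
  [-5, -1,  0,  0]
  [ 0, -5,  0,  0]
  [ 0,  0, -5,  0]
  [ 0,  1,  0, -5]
λ = -5: alg = 4, geom = 3

Step 1 — factor the characteristic polynomial to read off the algebraic multiplicities:
  χ_A(x) = (x + 5)^4

Step 2 — compute geometric multiplicities via the rank-nullity identity g(λ) = n − rank(A − λI):
  rank(A − (-5)·I) = 1, so dim ker(A − (-5)·I) = n − 1 = 3

Summary:
  λ = -5: algebraic multiplicity = 4, geometric multiplicity = 3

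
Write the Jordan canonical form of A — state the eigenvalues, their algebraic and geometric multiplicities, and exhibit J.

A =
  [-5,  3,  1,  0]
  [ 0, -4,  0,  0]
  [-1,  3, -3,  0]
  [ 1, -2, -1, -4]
J_2(-4) ⊕ J_2(-4)

The characteristic polynomial is
  det(x·I − A) = x^4 + 16*x^3 + 96*x^2 + 256*x + 256 = (x + 4)^4

Eigenvalues and multiplicities (the geometric multiplicity of λ is n − rank(A − λI), which equals the number of Jordan blocks for λ):
  λ = -4: algebraic multiplicity = 4, geometric multiplicity = 2

Determining the block sizes for each eigenvalue:
  λ = -4: with am = 4 and gm = 2, the partition is not yet determined (e.g. several partitions of 4 into 2 parts exist). Let N = A − (-4)·I. Computing rank(N^1) = 2, rank(N^2) = 0; the number of blocks of size ≥ j is rank(N^{j−1}) − rank(N^j), giving [2, 2]. So we have 2 block(s) of size 2 → block sizes [2, 2]

Assembling the blocks gives a Jordan form
J =
  [-4,  1,  0,  0]
  [ 0, -4,  0,  0]
  [ 0,  0, -4,  1]
  [ 0,  0,  0, -4]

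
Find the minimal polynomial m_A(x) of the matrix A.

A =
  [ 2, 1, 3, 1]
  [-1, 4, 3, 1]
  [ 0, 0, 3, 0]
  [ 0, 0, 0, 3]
x^2 - 6*x + 9

The characteristic polynomial is χ_A(x) = (x - 3)^4, so the eigenvalues are known. The minimal polynomial is
  m_A(x) = Π_λ (x − λ)^{k_λ}
where k_λ is the size of the *largest* Jordan block for λ (equivalently, the smallest k with (A − λI)^k v = 0 for every generalised eigenvector v of λ).

  λ = 3: largest Jordan block has size 2, contributing (x − 3)^2

So m_A(x) = (x - 3)^2 = x^2 - 6*x + 9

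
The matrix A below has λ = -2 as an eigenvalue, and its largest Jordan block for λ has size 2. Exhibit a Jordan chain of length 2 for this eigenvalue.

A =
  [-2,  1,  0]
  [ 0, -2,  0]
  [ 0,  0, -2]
A Jordan chain for λ = -2 of length 2:
v_1 = (1, 0, 0)ᵀ
v_2 = (0, 1, 0)ᵀ

Let N = A − (-2)·I. We want v_2 with N^2 v_2 = 0 but N^1 v_2 ≠ 0; then v_{j-1} := N · v_j for j = 2, …, 2.

Pick v_2 = (0, 1, 0)ᵀ.
Then v_1 = N · v_2 = (1, 0, 0)ᵀ.

Sanity check: (A − (-2)·I) v_1 = (0, 0, 0)ᵀ = 0. ✓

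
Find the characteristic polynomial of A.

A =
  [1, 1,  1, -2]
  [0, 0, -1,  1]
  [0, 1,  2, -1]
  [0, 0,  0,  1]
x^4 - 4*x^3 + 6*x^2 - 4*x + 1

Expanding det(x·I − A) (e.g. by cofactor expansion or by noting that A is similar to its Jordan form J, which has the same characteristic polynomial as A) gives
  χ_A(x) = x^4 - 4*x^3 + 6*x^2 - 4*x + 1
which factors as (x - 1)^4. The eigenvalues (with algebraic multiplicities) are λ = 1 with multiplicity 4.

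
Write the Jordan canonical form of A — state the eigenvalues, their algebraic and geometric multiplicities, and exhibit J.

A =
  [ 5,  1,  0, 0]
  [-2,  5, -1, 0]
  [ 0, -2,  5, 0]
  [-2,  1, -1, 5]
J_3(5) ⊕ J_1(5)

The characteristic polynomial is
  det(x·I − A) = x^4 - 20*x^3 + 150*x^2 - 500*x + 625 = (x - 5)^4

Eigenvalues and multiplicities (the geometric multiplicity of λ is n − rank(A − λI), which equals the number of Jordan blocks for λ):
  λ = 5: algebraic multiplicity = 4, geometric multiplicity = 2

Determining the block sizes for each eigenvalue:
  λ = 5: with am = 4 and gm = 2, the partition is not yet determined (e.g. several partitions of 4 into 2 parts exist). Let N = A − (5)·I. Computing rank(N^1) = 2, rank(N^2) = 1, rank(N^3) = 0; the number of blocks of size ≥ j is rank(N^{j−1}) − rank(N^j), giving [2, 1, 1]. So we have 1 block(s) of size 3, 1 block(s) of size 1 → block sizes [3, 1]

Assembling the blocks gives a Jordan form
J =
  [5, 1, 0, 0]
  [0, 5, 1, 0]
  [0, 0, 5, 0]
  [0, 0, 0, 5]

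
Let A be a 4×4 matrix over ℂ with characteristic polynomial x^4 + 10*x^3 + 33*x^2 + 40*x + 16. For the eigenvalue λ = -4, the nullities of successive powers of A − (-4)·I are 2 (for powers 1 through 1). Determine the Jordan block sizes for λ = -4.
Block sizes for λ = -4: [1, 1]

From the dimensions of kernels of powers, the number of Jordan blocks of size at least j is d_j − d_{j−1} where d_j = dim ker(N^j) (with d_0 = 0). Computing the differences gives [2].
The number of blocks of size exactly k is (#blocks of size ≥ k) − (#blocks of size ≥ k + 1), so the partition is: 2 block(s) of size 1.
In nonincreasing order the block sizes are [1, 1].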